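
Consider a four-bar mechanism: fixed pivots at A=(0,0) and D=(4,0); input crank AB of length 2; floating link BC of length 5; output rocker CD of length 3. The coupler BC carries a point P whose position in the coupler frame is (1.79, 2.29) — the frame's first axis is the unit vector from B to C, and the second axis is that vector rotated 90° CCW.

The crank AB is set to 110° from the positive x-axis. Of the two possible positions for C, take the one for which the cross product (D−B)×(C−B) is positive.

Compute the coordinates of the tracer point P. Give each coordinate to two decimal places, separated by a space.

A=(0,0), D=(4.00,0)
B = A + 2.00·(cos110°, sin110°) = (-0.6840, 1.8794)
|BD| = 5.0470
circle(B,5.00) ∩ circle(D,3.00): a=4.1086, h=2.8495
  candidates: C₊=(4.1901,2.9940) cross=14.381; C₋=(2.0680,-2.2951) cross=-14.381
  mode + wants cross > 0 → take C=(4.1901,2.9940) (cross=14.381)
ex = (C−B)/|BC| = (0.9748,0.2229); ey = (-0.2229,0.9748)
P = B + 1.79·ex + 2.29·ey = (0.5504,4.5108)

0.55 4.51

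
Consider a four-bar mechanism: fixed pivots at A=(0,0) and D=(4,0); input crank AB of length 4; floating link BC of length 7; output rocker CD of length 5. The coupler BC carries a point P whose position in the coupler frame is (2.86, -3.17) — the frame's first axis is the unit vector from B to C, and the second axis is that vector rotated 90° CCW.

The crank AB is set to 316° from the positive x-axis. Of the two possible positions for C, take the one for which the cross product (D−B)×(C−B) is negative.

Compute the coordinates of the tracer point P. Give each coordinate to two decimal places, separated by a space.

A=(0,0), D=(4.00,0)
B = A + 4.00·(cos316°, sin316°) = (2.8774, -2.7786)
|BD| = 2.9969
circle(B,7.00) ∩ circle(D,5.00): a=5.5026, h=4.3268
  candidates: C₊=(0.9270,3.9442) cross=12.967; C₋=(8.9504,0.7025) cross=-12.967
  mode - wants cross < 0 → take C=(8.9504,0.7025) (cross=-12.967)
ex = (C−B)/|BC| = (0.8676,0.4973); ey = (-0.4973,0.8676)
P = B + 2.86·ex + -3.17·ey = (6.9351,-4.1066)

6.94 -4.11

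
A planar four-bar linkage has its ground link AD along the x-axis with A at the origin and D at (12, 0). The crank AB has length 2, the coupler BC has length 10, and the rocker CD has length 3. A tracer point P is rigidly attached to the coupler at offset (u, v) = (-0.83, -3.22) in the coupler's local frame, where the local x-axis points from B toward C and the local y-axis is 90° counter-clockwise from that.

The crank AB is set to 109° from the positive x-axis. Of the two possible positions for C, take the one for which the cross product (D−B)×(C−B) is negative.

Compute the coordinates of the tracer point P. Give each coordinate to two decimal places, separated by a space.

A=(0,0), D=(12.00,0)
B = A + 2.00·(cos109°, sin109°) = (-0.6511, 1.8910)
|BD| = 12.7917
circle(B,10.00) ∩ circle(D,3.00): a=9.9528, h=0.9700
  candidates: C₊=(9.3357,1.3790) cross=12.408; C₋=(9.0489,-0.5397) cross=-12.408
  mode - wants cross < 0 → take C=(9.0489,-0.5397) (cross=-12.408)
ex = (C−B)/|BC| = (0.9700,-0.2431); ey = (0.2431,0.9700)
P = B + -0.83·ex + -3.22·ey = (-2.2389,-1.0306)

-2.24 -1.03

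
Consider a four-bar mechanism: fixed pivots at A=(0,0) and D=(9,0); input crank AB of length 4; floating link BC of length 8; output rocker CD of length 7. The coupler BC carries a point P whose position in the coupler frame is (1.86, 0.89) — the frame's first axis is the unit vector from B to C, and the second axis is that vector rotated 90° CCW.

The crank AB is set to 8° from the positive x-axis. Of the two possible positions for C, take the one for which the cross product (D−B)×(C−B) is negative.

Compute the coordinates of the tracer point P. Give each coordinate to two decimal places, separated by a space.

A=(0,0), D=(9.00,0)
B = A + 4.00·(cos8°, sin8°) = (3.9611, 0.5567)
|BD| = 5.0696
circle(B,8.00) ∩ circle(D,7.00): a=4.0142, h=6.9200
  candidates: C₊=(8.7109,6.9940) cross=35.081; C₋=(7.1911,-6.7622) cross=-35.081
  mode - wants cross < 0 → take C=(7.1911,-6.7622) (cross=-35.081)
ex = (C−B)/|BC| = (0.4038,-0.9149); ey = (0.9149,0.4038)
P = B + 1.86·ex + 0.89·ey = (5.5263,-0.7856)

5.53 -0.79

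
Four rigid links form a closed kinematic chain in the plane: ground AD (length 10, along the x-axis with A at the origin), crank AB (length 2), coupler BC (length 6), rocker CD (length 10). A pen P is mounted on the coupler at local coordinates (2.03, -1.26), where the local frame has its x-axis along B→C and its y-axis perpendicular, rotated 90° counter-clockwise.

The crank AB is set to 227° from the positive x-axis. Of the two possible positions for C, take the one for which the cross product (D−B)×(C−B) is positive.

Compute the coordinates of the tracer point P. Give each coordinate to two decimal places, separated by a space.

0.56 -0.05

A=(0,0), D=(10.00,0)
B = A + 2.00·(cos227°, sin227°) = (-1.3640, -1.4627)
|BD| = 11.4577
circle(B,6.00) ∩ circle(D,10.00): a=2.9360, h=5.2326
  candidates: C₊=(0.8800,4.1019) cross=59.954; C₋=(2.2160,-6.2777) cross=-59.954
  mode + wants cross > 0 → take C=(0.8800,4.1019) (cross=59.954)
ex = (C−B)/|BC| = (0.3740,0.9274); ey = (-0.9274,0.3740)
P = B + 2.03·ex + -1.26·ey = (0.5638,-0.0513)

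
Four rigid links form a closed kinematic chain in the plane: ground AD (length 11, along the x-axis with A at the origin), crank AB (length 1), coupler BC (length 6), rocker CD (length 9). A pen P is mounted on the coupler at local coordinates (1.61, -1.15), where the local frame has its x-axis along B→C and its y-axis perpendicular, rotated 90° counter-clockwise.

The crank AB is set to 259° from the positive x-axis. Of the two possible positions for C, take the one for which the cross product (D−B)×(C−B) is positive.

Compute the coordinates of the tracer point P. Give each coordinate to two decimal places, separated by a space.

1.64 -0.23

A=(0,0), D=(11.00,0)
B = A + 1.00·(cos259°, sin259°) = (-0.1908, -0.9816)
|BD| = 11.2338
circle(B,6.00) ∩ circle(D,9.00): a=3.6140, h=4.7895
  candidates: C₊=(2.9909,4.1053) cross=53.804; C₋=(3.8279,-5.4370) cross=-53.804
  mode + wants cross > 0 → take C=(2.9909,4.1053) (cross=53.804)
ex = (C−B)/|BC| = (0.5303,0.8478); ey = (-0.8478,0.5303)
P = B + 1.61·ex + -1.15·ey = (1.6379,-0.2264)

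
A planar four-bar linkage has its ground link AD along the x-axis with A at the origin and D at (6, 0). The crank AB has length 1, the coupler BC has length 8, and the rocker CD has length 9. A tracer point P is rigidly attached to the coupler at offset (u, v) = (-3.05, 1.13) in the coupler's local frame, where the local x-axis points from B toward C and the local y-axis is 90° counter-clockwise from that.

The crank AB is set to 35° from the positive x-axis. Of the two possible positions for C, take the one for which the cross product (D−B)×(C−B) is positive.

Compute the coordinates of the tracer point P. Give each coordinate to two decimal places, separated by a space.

-0.98 -2.13

A=(0,0), D=(6.00,0)
B = A + 1.00·(cos35°, sin35°) = (0.8192, 0.5736)
|BD| = 5.2125
circle(B,8.00) ∩ circle(D,9.00): a=0.9756, h=7.9403
  candidates: C₊=(2.6625,8.3583) cross=41.389; C₋=(0.9150,-7.4258) cross=-41.389
  mode + wants cross > 0 → take C=(2.6625,8.3583) (cross=41.389)
ex = (C−B)/|BC| = (0.2304,0.9731); ey = (-0.9731,0.2304)
P = B + -3.05·ex + 1.13·ey = (-0.9832,-2.1340)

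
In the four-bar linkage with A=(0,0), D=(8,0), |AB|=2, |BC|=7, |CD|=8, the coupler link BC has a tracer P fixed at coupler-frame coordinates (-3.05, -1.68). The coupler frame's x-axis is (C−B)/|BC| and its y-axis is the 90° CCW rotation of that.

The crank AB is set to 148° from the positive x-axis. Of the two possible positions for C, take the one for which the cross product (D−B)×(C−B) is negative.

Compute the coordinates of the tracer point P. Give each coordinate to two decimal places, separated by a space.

-4.67 2.88

A=(0,0), D=(8.00,0)
B = A + 2.00·(cos148°, sin148°) = (-1.6961, 1.0598)
|BD| = 9.7538
circle(B,7.00) ∩ circle(D,8.00): a=4.1080, h=5.6678
  candidates: C₊=(3.0034,6.2477) cross=55.283; C₋=(1.7717,-5.0208) cross=-55.283
  mode - wants cross < 0 → take C=(1.7717,-5.0208) (cross=-55.283)
ex = (C−B)/|BC| = (0.4954,-0.8687); ey = (0.8687,0.4954)
P = B + -3.05·ex + -1.68·ey = (-4.6664,2.8770)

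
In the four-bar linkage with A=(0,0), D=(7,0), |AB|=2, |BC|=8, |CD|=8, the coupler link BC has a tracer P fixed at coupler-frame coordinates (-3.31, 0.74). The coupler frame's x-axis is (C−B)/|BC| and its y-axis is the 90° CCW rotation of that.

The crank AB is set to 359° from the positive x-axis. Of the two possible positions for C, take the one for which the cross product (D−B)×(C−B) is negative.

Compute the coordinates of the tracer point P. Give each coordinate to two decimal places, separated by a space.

1.64 3.34

A=(0,0), D=(7.00,0)
B = A + 2.00·(cos359°, sin359°) = (1.9997, -0.0349)
|BD| = 5.0004
circle(B,8.00) ∩ circle(D,8.00): a=2.5002, h=7.5993
  candidates: C₊=(4.4468,7.5816) cross=38.000; C₋=(4.5529,-7.6165) cross=-38.000
  mode - wants cross < 0 → take C=(4.5529,-7.6165) (cross=-38.000)
ex = (C−B)/|BC| = (0.3191,-0.9477); ey = (0.9477,0.3191)
P = B + -3.31·ex + 0.74·ey = (1.6446,3.3382)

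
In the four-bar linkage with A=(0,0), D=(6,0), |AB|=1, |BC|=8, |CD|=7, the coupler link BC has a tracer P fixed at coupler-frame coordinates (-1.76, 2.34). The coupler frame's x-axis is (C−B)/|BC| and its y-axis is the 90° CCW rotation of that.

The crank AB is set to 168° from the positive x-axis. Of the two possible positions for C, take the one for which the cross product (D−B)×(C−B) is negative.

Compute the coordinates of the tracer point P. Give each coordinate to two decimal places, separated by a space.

0.02 2.96

A=(0,0), D=(6.00,0)
B = A + 1.00·(cos168°, sin168°) = (-0.9781, 0.2079)
|BD| = 6.9812
circle(B,8.00) ∩ circle(D,7.00): a=4.5649, h=6.5697
  candidates: C₊=(3.7804,6.6388) cross=45.865; C₋=(3.3891,-6.4949) cross=-45.865
  mode - wants cross < 0 → take C=(3.3891,-6.4949) (cross=-45.865)
ex = (C−B)/|BC| = (0.5459,-0.8378); ey = (0.8378,0.5459)
P = B + -1.76·ex + 2.34·ey = (0.0216,2.9599)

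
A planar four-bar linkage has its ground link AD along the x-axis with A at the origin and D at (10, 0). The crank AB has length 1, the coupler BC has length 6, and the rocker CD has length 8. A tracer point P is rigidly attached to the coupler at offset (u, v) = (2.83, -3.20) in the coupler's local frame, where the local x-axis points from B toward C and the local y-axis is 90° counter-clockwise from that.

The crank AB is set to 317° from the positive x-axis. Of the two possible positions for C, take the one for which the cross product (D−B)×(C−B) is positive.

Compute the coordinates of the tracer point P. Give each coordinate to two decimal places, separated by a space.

4.87 0.36

A=(0,0), D=(10.00,0)
B = A + 1.00·(cos317°, sin317°) = (0.7314, -0.6820)
|BD| = 9.2937
circle(B,6.00) ∩ circle(D,8.00): a=3.1405, h=5.1125
  candidates: C₊=(3.4882,4.6472) cross=47.514; C₋=(4.2385,-5.5502) cross=-47.514
  mode + wants cross > 0 → take C=(3.4882,4.6472) (cross=47.514)
ex = (C−B)/|BC| = (0.4595,0.8882); ey = (-0.8882,0.4595)
P = B + 2.83·ex + -3.20·ey = (4.8739,0.3613)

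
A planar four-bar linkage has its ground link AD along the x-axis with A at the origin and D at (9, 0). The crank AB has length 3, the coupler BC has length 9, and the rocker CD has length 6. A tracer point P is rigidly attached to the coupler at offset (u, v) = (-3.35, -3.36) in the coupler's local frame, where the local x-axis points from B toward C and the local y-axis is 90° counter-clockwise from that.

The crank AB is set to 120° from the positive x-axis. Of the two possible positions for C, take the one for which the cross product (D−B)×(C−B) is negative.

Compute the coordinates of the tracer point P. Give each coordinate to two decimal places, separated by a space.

A=(0,0), D=(9.00,0)
B = A + 3.00·(cos120°, sin120°) = (-1.5000, 2.5981)
|BD| = 10.8167
circle(B,9.00) ∩ circle(D,6.00): a=7.4885, h=4.9923
  candidates: C₊=(6.9683,5.6456) cross=54.000; C₋=(4.5701,-4.0467) cross=-54.000
  mode - wants cross < 0 → take C=(4.5701,-4.0467) (cross=-54.000)
ex = (C−B)/|BC| = (0.6745,-0.7383); ey = (0.7383,0.6745)
P = B + -3.35·ex + -3.36·ey = (-6.2402,2.8052)

-6.24 2.81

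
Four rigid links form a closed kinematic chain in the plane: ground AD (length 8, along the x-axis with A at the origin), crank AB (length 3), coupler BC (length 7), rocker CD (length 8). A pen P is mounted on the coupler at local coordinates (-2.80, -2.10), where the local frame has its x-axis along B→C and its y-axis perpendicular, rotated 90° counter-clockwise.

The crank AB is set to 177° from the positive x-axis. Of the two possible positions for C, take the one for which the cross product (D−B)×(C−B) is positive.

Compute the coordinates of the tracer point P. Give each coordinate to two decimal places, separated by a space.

-3.45 -3.31

A=(0,0), D=(8.00,0)
B = A + 3.00·(cos177°, sin177°) = (-2.9959, 0.1570)
|BD| = 10.9970
circle(B,7.00) ∩ circle(D,8.00): a=4.8165, h=5.0795
  candidates: C₊=(1.8926,5.1672) cross=55.859; C₋=(1.7476,-4.9907) cross=-55.859
  mode + wants cross > 0 → take C=(1.8926,5.1672) (cross=55.859)
ex = (C−B)/|BC| = (0.6984,0.7157); ey = (-0.7157,0.6984)
P = B + -2.80·ex + -2.10·ey = (-3.4482,-3.3136)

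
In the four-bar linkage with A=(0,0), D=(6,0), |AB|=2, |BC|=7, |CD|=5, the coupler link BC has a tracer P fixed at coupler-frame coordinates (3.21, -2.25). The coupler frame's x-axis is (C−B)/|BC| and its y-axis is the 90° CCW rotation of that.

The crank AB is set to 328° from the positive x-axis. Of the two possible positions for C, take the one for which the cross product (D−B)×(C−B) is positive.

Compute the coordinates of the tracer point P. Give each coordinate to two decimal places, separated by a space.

5.27 0.54

A=(0,0), D=(6.00,0)
B = A + 2.00·(cos328°, sin328°) = (1.6961, -1.0598)
|BD| = 4.4325
circle(B,7.00) ∩ circle(D,5.00): a=4.9235, h=4.9758
  candidates: C₊=(5.2871,4.9489) cross=22.055; C₋=(7.6666,-4.7141) cross=-22.055
  mode + wants cross > 0 → take C=(5.2871,4.9489) (cross=22.055)
ex = (C−B)/|BC| = (0.5130,0.8584); ey = (-0.8584,0.5130)
P = B + 3.21·ex + -2.25·ey = (5.2742,0.5414)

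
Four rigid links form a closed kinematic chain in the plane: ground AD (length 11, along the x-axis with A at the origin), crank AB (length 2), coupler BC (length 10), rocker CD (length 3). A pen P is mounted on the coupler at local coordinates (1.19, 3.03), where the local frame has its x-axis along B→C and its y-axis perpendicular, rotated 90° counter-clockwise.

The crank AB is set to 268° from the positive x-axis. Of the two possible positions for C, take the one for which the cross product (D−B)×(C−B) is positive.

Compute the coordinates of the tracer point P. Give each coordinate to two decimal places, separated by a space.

-0.27 1.25

A=(0,0), D=(11.00,0)
B = A + 2.00·(cos268°, sin268°) = (-0.0698, -1.9988)
|BD| = 11.2488
circle(B,10.00) ∩ circle(D,3.00): a=9.6693, h=2.5505
  candidates: C₊=(8.9924,2.2293) cross=28.690; C₋=(9.8988,-2.7906) cross=-28.690
  mode + wants cross > 0 → take C=(8.9924,2.2293) (cross=28.690)
ex = (C−B)/|BC| = (0.9062,0.4228); ey = (-0.4228,0.9062)
P = B + 1.19·ex + 3.03·ey = (-0.2725,1.2502)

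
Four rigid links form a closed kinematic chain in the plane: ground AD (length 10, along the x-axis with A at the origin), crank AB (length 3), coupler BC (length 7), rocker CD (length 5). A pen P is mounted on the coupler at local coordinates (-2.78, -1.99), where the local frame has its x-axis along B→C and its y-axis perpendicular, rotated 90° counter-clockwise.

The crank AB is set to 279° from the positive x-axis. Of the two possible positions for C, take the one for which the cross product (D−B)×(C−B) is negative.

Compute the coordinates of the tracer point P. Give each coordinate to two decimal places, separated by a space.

A=(0,0), D=(10.00,0)
B = A + 3.00·(cos279°, sin279°) = (0.4693, -2.9631)
|BD| = 9.9807
circle(B,7.00) ∩ circle(D,5.00): a=6.1927, h=3.2636
  candidates: C₊=(5.4139,1.9919) cross=32.573; C₋=(7.3517,-4.2410) cross=-32.573
  mode - wants cross < 0 → take C=(7.3517,-4.2410) (cross=-32.573)
ex = (C−B)/|BC| = (0.9832,-0.1826); ey = (0.1826,0.9832)
P = B + -2.78·ex + -1.99·ey = (-2.6273,-4.4121)

-2.63 -4.41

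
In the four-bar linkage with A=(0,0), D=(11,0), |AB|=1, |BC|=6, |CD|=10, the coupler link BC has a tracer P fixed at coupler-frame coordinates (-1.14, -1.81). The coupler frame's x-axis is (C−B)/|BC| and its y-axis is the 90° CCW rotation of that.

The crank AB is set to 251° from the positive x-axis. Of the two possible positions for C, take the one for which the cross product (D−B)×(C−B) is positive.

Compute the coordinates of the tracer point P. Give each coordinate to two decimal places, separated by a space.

A=(0,0), D=(11.00,0)
B = A + 1.00·(cos251°, sin251°) = (-0.3256, -0.9455)
|BD| = 11.3650
circle(B,6.00) ∩ circle(D,10.00): a=2.8668, h=5.2708
  candidates: C₊=(2.0928,4.5455) cross=59.903; C₋=(2.9698,-5.9595) cross=-59.903
  mode + wants cross > 0 → take C=(2.0928,4.5455) (cross=59.903)
ex = (C−B)/|BC| = (0.4031,0.9152); ey = (-0.9152,0.4031)
P = B + -1.14·ex + -1.81·ey = (0.8714,-2.7184)

0.87 -2.72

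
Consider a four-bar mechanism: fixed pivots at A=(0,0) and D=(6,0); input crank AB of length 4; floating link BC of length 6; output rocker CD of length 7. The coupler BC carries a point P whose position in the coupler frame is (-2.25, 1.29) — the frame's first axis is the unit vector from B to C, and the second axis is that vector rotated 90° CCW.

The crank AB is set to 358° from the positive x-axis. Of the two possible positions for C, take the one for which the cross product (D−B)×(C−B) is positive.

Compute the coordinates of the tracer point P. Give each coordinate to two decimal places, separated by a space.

A=(0,0), D=(6.00,0)
B = A + 4.00·(cos358°, sin358°) = (3.9976, -0.1396)
|BD| = 2.0073
circle(B,6.00) ∩ circle(D,7.00): a=-2.2345, h=5.5684
  candidates: C₊=(1.3812,5.2599) cross=11.177; C₋=(2.1557,-5.8499) cross=-11.177
  mode + wants cross > 0 → take C=(1.3812,5.2599) (cross=11.177)
ex = (C−B)/|BC| = (-0.4361,0.8999); ey = (-0.8999,-0.4361)
P = B + -2.25·ex + 1.29·ey = (3.8178,-2.7269)

3.82 -2.73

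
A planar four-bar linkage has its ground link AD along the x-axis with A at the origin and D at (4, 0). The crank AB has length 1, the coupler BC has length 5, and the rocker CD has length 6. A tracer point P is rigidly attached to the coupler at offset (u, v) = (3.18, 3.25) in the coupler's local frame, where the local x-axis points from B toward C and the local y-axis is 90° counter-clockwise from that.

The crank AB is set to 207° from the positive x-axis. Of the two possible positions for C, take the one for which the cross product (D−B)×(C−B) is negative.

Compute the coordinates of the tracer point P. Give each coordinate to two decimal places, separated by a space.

A=(0,0), D=(4.00,0)
B = A + 1.00·(cos207°, sin207°) = (-0.8910, -0.4540)
|BD| = 4.9120
circle(B,5.00) ∩ circle(D,6.00): a=1.3363, h=4.8181
  candidates: C₊=(-0.0057,4.4670) cross=23.667; C₋=(0.8849,-5.1280) cross=-23.667
  mode - wants cross < 0 → take C=(0.8849,-5.1280) (cross=-23.667)
ex = (C−B)/|BC| = (0.3552,-0.9348); ey = (0.9348,0.3552)
P = B + 3.18·ex + 3.25·ey = (3.2766,-2.2723)

3.28 -2.27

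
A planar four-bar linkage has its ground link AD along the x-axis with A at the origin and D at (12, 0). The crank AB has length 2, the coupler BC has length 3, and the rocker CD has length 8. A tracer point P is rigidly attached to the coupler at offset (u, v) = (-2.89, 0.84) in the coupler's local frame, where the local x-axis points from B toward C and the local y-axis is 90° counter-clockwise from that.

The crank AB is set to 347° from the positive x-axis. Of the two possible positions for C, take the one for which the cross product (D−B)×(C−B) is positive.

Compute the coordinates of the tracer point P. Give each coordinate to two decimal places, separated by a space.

-0.75 -1.79

A=(0,0), D=(12.00,0)
B = A + 2.00·(cos347°, sin347°) = (1.9487, -0.4499)
|BD| = 10.0613
circle(B,3.00) ∩ circle(D,8.00): a=2.2974, h=1.9292
  candidates: C₊=(4.1576,1.5801) cross=19.410; C₋=(4.3301,-2.2744) cross=-19.410
  mode + wants cross > 0 → take C=(4.1576,1.5801) (cross=19.410)
ex = (C−B)/|BC| = (0.7363,0.6767); ey = (-0.6767,0.7363)
P = B + -2.89·ex + 0.84·ey = (-0.7475,-1.7870)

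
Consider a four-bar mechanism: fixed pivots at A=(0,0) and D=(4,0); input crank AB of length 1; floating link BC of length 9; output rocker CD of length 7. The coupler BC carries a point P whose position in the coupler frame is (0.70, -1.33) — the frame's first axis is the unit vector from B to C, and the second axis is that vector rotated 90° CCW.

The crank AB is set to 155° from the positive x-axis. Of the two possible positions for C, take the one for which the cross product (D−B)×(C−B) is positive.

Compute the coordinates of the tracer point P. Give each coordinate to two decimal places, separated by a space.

A=(0,0), D=(4.00,0)
B = A + 1.00·(cos155°, sin155°) = (-0.9063, 0.4226)
|BD| = 4.9245
circle(B,9.00) ∩ circle(D,7.00): a=5.7113, h=6.9556
  candidates: C₊=(5.3809,6.8624) cross=34.253; C₋=(4.1870,-6.9975) cross=-34.253
  mode + wants cross > 0 → take C=(5.3809,6.8624) (cross=34.253)
ex = (C−B)/|BC| = (0.6986,0.7155); ey = (-0.7155,0.6986)
P = B + 0.70·ex + -1.33·ey = (0.5344,-0.0056)

0.53 -0.01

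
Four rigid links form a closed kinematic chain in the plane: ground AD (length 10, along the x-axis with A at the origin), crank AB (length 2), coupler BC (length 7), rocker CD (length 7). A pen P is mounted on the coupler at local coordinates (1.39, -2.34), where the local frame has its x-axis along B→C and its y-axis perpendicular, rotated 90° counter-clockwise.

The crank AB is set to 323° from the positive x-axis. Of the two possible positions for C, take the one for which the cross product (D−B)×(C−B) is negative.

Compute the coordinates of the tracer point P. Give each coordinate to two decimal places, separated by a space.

0.95 -3.85

A=(0,0), D=(10.00,0)
B = A + 2.00·(cos323°, sin323°) = (1.5973, -1.2036)
|BD| = 8.4885
circle(B,7.00) ∩ circle(D,7.00): a=4.2442, h=5.5665
  candidates: C₊=(5.0093,4.9085) cross=47.252; C₋=(6.5879,-6.1121) cross=-47.252
  mode - wants cross < 0 → take C=(6.5879,-6.1121) (cross=-47.252)
ex = (C−B)/|BC| = (0.7130,-0.7012); ey = (0.7012,0.7130)
P = B + 1.39·ex + -2.34·ey = (0.9474,-3.8466)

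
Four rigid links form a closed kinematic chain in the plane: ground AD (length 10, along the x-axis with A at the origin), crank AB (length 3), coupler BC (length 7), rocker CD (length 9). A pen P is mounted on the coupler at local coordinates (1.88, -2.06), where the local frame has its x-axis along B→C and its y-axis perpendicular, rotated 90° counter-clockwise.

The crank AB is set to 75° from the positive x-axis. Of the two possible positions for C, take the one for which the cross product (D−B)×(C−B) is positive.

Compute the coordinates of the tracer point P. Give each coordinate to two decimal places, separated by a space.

A=(0,0), D=(10.00,0)
B = A + 3.00·(cos75°, sin75°) = (0.7765, 2.8978)
|BD| = 9.6680
circle(B,7.00) ∩ circle(D,9.00): a=3.1791, h=6.2365
  candidates: C₊=(5.6786,7.8947) cross=60.294; C₋=(1.9401,-4.0048) cross=-60.294
  mode + wants cross > 0 → take C=(5.6786,7.8947) (cross=60.294)
ex = (C−B)/|BC| = (0.7003,0.7138); ey = (-0.7138,0.7003)
P = B + 1.88·ex + -2.06·ey = (3.5635,2.7972)

3.56 2.80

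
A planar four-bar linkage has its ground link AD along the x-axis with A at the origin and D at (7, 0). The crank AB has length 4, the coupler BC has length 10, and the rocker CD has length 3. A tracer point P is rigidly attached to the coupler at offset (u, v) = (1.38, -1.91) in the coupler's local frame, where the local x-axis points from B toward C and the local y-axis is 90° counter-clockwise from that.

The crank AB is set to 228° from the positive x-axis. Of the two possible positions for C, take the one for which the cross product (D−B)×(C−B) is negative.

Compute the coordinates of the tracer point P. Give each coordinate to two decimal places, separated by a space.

-1.30 -4.88

A=(0,0), D=(7.00,0)
B = A + 4.00·(cos228°, sin228°) = (-2.6765, -2.9726)
|BD| = 10.1228
circle(B,10.00) ∩ circle(D,3.00): a=9.5562, h=2.9460
  candidates: C₊=(5.5933,2.6497) cross=29.822; C₋=(7.3235,-2.9825) cross=-29.822
  mode - wants cross < 0 → take C=(7.3235,-2.9825) (cross=-29.822)
ex = (C−B)/|BC| = (1.0000,-0.0010); ey = (0.0010,1.0000)
P = B + 1.38·ex + -1.91·ey = (-1.2984,-4.8839)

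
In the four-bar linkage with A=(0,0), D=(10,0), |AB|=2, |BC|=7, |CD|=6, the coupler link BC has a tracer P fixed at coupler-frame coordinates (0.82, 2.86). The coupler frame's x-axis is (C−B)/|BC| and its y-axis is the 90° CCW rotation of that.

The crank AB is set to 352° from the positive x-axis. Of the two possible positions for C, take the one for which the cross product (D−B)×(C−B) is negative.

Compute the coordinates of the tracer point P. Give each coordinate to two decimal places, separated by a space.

4.57 1.19

A=(0,0), D=(10.00,0)
B = A + 2.00·(cos352°, sin352°) = (1.9805, -0.2783)
|BD| = 8.0243
circle(B,7.00) ∩ circle(D,6.00): a=4.8222, h=5.0741
  candidates: C₊=(6.6238,4.9600) cross=40.716; C₋=(6.9758,-5.1821) cross=-40.716
  mode - wants cross < 0 → take C=(6.9758,-5.1821) (cross=-40.716)
ex = (C−B)/|BC| = (0.7136,-0.7005); ey = (0.7005,0.7136)
P = B + 0.82·ex + 2.86·ey = (4.5692,1.1881)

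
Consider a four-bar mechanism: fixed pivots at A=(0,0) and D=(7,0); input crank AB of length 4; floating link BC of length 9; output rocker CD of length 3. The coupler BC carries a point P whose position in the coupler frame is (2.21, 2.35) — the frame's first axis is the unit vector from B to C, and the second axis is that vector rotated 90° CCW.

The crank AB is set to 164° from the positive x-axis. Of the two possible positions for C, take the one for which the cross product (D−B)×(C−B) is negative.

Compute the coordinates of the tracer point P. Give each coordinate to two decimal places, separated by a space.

A=(0,0), D=(7.00,0)
B = A + 4.00·(cos164°, sin164°) = (-3.8450, 1.1025)
|BD| = 10.9009
circle(B,9.00) ∩ circle(D,3.00): a=8.7529, h=2.0943
  candidates: C₊=(5.0748,2.3008) cross=22.830; C₋=(4.6512,-1.8663) cross=-22.830
  mode - wants cross < 0 → take C=(4.6512,-1.8663) (cross=-22.830)
ex = (C−B)/|BC| = (0.9440,-0.3299); ey = (0.3299,0.9440)
P = B + 2.21·ex + 2.35·ey = (-0.9836,2.5920)

-0.98 2.59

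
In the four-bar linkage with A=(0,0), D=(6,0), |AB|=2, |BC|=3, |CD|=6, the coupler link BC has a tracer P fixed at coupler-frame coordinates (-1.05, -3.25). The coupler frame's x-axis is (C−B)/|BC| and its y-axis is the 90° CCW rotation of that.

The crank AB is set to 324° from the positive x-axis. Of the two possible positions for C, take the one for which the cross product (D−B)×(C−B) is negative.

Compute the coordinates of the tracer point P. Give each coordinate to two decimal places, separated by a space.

-1.66 -0.20

A=(0,0), D=(6.00,0)
B = A + 2.00·(cos324°, sin324°) = (1.6180, -1.1756)
|BD| = 4.5369
circle(B,3.00) ∩ circle(D,6.00): a=-0.7071, h=2.9155
  candidates: C₊=(0.1796,1.4571) cross=13.227; C₋=(1.6905,-4.1747) cross=-13.227
  mode - wants cross < 0 → take C=(1.6905,-4.1747) (cross=-13.227)
ex = (C−B)/|BC| = (0.0242,-0.9997); ey = (0.9997,0.0242)
P = B + -1.05·ex + -3.25·ey = (-1.6564,-0.2044)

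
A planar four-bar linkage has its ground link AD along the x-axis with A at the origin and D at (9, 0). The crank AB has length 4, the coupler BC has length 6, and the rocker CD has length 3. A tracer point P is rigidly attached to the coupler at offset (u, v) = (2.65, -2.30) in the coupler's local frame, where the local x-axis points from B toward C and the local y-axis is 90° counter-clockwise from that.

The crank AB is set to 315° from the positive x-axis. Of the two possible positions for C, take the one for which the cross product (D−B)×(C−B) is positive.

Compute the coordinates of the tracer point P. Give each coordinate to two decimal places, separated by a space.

A=(0,0), D=(9.00,0)
B = A + 4.00·(cos315°, sin315°) = (2.8284, -2.8284)
|BD| = 6.7888
circle(B,6.00) ∩ circle(D,3.00): a=5.3830, h=2.6502
  candidates: C₊=(6.6178,1.8235) cross=17.992; C₋=(8.8261,-2.9950) cross=-17.992
  mode + wants cross > 0 → take C=(6.6178,1.8235) (cross=17.992)
ex = (C−B)/|BC| = (0.6316,0.7753); ey = (-0.7753,0.6316)
P = B + 2.65·ex + -2.30·ey = (6.2853,-2.2264)

6.29 -2.23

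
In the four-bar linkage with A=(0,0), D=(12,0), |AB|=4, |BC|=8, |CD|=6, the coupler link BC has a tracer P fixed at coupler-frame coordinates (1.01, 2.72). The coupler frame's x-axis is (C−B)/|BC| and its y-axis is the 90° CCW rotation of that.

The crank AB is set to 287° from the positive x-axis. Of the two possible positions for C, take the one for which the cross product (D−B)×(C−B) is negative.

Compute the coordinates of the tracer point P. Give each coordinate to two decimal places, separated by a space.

2.64 -1.32

A=(0,0), D=(12.00,0)
B = A + 4.00·(cos287°, sin287°) = (1.1695, -3.8252)
|BD| = 11.4862
circle(B,8.00) ∩ circle(D,6.00): a=6.9619, h=3.9410
  candidates: C₊=(6.4216,2.2093) cross=45.267; C₋=(9.0465,-5.2227) cross=-45.267
  mode - wants cross < 0 → take C=(9.0465,-5.2227) (cross=-45.267)
ex = (C−B)/|BC| = (0.9846,-0.1747); ey = (0.1747,0.9846)
P = B + 1.01·ex + 2.72·ey = (2.6391,-1.3235)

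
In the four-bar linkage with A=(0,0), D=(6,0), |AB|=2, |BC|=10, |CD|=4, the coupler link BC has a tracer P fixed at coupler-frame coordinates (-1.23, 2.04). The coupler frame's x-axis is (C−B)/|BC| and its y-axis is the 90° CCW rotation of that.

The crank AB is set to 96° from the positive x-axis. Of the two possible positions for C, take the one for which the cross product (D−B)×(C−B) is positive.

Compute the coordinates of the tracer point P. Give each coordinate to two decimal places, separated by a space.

A=(0,0), D=(6.00,0)
B = A + 2.00·(cos96°, sin96°) = (-0.2091, 1.9890)
|BD| = 6.5199
circle(B,10.00) ∩ circle(D,4.00): a=9.7018, h=2.4239
  candidates: C₊=(9.7697,1.3377) cross=15.804; C₋=(8.2907,-3.2791) cross=-15.804
  mode + wants cross > 0 → take C=(9.7697,1.3377) (cross=15.804)
ex = (C−B)/|BC| = (0.9979,-0.0651); ey = (0.0651,0.9979)
P = B + -1.23·ex + 2.04·ey = (-1.3036,4.1048)

-1.30 4.10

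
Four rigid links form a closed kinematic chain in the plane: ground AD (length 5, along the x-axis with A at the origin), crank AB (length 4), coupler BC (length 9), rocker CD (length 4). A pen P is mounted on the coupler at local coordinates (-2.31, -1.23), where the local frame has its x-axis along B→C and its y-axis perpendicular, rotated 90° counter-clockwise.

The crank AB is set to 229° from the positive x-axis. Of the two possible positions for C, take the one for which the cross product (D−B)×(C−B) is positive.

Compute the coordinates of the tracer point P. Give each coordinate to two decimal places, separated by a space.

A=(0,0), D=(5.00,0)
B = A + 4.00·(cos229°, sin229°) = (-2.6242, -3.0188)
|BD| = 8.2001
circle(B,9.00) ∩ circle(D,4.00): a=8.0634, h=3.9977
  candidates: C₊=(3.4012,3.6666) cross=32.781; C₋=(6.3446,-3.7672) cross=-32.781
  mode + wants cross > 0 → take C=(3.4012,3.6666) (cross=32.781)
ex = (C−B)/|BC| = (0.6695,0.7428); ey = (-0.7428,0.6695)
P = B + -2.31·ex + -1.23·ey = (-3.2571,-5.5582)

-3.26 -5.56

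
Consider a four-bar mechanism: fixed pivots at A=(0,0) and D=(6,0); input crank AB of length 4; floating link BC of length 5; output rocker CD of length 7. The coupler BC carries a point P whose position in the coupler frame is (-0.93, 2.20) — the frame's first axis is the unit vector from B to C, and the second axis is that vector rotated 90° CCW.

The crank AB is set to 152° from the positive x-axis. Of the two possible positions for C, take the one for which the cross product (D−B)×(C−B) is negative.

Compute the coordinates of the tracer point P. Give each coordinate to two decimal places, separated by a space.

A=(0,0), D=(6.00,0)
B = A + 4.00·(cos152°, sin152°) = (-3.5318, 1.8779)
|BD| = 9.7150
circle(B,5.00) ∩ circle(D,7.00): a=3.6223, h=3.4466
  candidates: C₊=(0.6884,4.5593) cross=33.484; C₋=(-0.6440,-2.2039) cross=-33.484
  mode - wants cross < 0 → take C=(-0.6440,-2.2039) (cross=-33.484)
ex = (C−B)/|BC| = (0.5776,-0.8164); ey = (0.8164,0.5776)
P = B + -0.93·ex + 2.20·ey = (-2.2729,3.9077)

-2.27 3.91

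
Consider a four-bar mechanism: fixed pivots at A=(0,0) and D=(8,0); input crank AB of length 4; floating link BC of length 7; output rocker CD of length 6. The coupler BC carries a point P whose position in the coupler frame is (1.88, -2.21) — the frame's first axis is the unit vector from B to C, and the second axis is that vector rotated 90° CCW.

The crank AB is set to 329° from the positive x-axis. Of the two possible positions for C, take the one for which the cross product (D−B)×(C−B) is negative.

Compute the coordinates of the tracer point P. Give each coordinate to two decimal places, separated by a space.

3.81 -4.94

A=(0,0), D=(8.00,0)
B = A + 4.00·(cos329°, sin329°) = (3.4287, -2.0602)
|BD| = 5.0141
circle(B,7.00) ∩ circle(D,6.00): a=3.8034, h=5.8766
  candidates: C₊=(4.4817,4.8602) cross=29.466; C₋=(9.3107,-5.8551) cross=-29.466
  mode - wants cross < 0 → take C=(9.3107,-5.8551) (cross=-29.466)
ex = (C−B)/|BC| = (0.8403,-0.5421); ey = (0.5421,0.8403)
P = B + 1.88·ex + -2.21·ey = (3.8103,-4.9364)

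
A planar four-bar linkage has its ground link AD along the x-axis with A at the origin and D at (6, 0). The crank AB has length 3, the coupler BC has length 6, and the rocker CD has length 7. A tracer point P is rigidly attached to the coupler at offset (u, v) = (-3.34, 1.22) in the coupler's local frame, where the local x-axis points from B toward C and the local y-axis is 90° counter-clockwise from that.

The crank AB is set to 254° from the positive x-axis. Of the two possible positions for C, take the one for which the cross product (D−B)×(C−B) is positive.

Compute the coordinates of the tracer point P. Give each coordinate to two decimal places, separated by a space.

-2.35 -6.10

A=(0,0), D=(6.00,0)
B = A + 3.00·(cos254°, sin254°) = (-0.8269, -2.8838)
|BD| = 7.4110
circle(B,6.00) ∩ circle(D,7.00): a=2.8284, h=5.2915
  candidates: C₊=(-0.2804,3.0913) cross=39.215; C₋=(3.8376,-6.6576) cross=-39.215
  mode + wants cross > 0 → take C=(-0.2804,3.0913) (cross=39.215)
ex = (C−B)/|BC| = (0.0911,0.9958); ey = (-0.9958,0.0911)
P = B + -3.34·ex + 1.22·ey = (-2.3460,-6.0988)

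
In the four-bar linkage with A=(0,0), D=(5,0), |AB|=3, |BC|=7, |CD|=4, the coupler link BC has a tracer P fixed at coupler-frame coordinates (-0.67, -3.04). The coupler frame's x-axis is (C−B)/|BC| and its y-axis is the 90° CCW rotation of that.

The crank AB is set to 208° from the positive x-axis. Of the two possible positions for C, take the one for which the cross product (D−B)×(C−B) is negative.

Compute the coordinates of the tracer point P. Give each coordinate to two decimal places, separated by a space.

A=(0,0), D=(5.00,0)
B = A + 3.00·(cos208°, sin208°) = (-2.6488, -1.4084)
|BD| = 7.7774
circle(B,7.00) ∩ circle(D,4.00): a=6.0102, h=3.5885
  candidates: C₊=(2.6122,3.2091) cross=27.909; C₋=(3.9119,-3.8491) cross=-27.909
  mode - wants cross < 0 → take C=(3.9119,-3.8491) (cross=-27.909)
ex = (C−B)/|BC| = (0.9372,-0.3487); ey = (0.3487,0.9372)
P = B + -0.67·ex + -3.04·ey = (-4.3368,-4.0240)

-4.34 -4.02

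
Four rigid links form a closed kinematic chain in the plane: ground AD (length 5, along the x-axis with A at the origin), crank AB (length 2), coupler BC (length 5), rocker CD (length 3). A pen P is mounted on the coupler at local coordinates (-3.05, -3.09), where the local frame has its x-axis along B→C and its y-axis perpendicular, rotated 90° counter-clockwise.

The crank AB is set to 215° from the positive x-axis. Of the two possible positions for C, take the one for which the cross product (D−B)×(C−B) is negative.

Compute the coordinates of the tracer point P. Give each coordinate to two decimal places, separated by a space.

A=(0,0), D=(5.00,0)
B = A + 2.00·(cos215°, sin215°) = (-1.6383, -1.1472)
|BD| = 6.7367
circle(B,5.00) ∩ circle(D,3.00): a=4.5559, h=2.0601
  candidates: C₊=(2.5002,1.6587) cross=13.878; C₋=(3.2018,-2.4014) cross=-13.878
  mode - wants cross < 0 → take C=(3.2018,-2.4014) (cross=-13.878)
ex = (C−B)/|BC| = (0.9680,-0.2508); ey = (0.2508,0.9680)
P = B + -3.05·ex + -3.09·ey = (-5.3659,-3.3733)

-5.37 -3.37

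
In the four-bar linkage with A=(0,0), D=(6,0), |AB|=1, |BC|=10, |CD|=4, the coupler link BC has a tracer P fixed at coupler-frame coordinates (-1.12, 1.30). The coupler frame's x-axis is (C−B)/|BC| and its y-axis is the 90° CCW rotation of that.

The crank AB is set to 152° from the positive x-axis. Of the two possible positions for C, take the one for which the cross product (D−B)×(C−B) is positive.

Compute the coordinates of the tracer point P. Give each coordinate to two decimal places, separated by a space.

-2.28 1.47

A=(0,0), D=(6.00,0)
B = A + 1.00·(cos152°, sin152°) = (-0.8829, 0.4695)
|BD| = 6.8989
circle(B,10.00) ∩ circle(D,4.00): a=9.5374, h=3.0064
  candidates: C₊=(8.8369,2.8199) cross=20.741; C₋=(8.4277,-3.1790) cross=-20.741
  mode + wants cross > 0 → take C=(8.8369,2.8199) (cross=20.741)
ex = (C−B)/|BC| = (0.9720,0.2350); ey = (-0.2350,0.9720)
P = B + -1.12·ex + 1.30·ey = (-2.2771,1.4698)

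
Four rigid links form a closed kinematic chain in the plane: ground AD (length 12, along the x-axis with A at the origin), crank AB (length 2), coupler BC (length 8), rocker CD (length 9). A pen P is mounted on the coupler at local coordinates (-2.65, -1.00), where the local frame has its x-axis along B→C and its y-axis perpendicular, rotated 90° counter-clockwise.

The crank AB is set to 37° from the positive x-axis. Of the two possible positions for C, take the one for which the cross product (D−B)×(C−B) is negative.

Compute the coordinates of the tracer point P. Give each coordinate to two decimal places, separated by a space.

-0.50 3.11

A=(0,0), D=(12.00,0)
B = A + 2.00·(cos37°, sin37°) = (1.5973, 1.2036)
|BD| = 10.4721
circle(B,8.00) ∩ circle(D,9.00): a=4.4244, h=6.6652
  candidates: C₊=(6.7584,7.3161) cross=69.799; C₋=(5.2263,-5.9259) cross=-69.799
  mode - wants cross < 0 → take C=(5.2263,-5.9259) (cross=-69.799)
ex = (C−B)/|BC| = (0.4536,-0.8912); ey = (0.8912,0.4536)
P = B + -2.65·ex + -1.00·ey = (-0.4960,3.1117)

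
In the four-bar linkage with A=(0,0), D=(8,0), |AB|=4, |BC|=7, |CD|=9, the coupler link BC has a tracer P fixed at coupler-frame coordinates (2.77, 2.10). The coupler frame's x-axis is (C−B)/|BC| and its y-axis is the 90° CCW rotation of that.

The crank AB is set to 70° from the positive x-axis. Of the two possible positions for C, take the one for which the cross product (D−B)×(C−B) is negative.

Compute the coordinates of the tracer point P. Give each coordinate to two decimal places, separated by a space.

A=(0,0), D=(8.00,0)
B = A + 4.00·(cos70°, sin70°) = (1.3681, 3.7588)
|BD| = 7.6230
circle(B,7.00) ∩ circle(D,9.00): a=1.7126, h=6.7873
  candidates: C₊=(6.2047,8.8191) cross=51.740; C₋=(-0.4886,-2.9905) cross=-51.740
  mode - wants cross < 0 → take C=(-0.4886,-2.9905) (cross=-51.740)
ex = (C−B)/|BC| = (-0.2652,-0.9642); ey = (0.9642,-0.2652)
P = B + 2.77·ex + 2.10·ey = (2.6581,0.5310)

2.66 0.53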